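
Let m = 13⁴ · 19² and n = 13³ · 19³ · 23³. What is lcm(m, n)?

2383514071133

max exponent per prime: 13⁴ · 19³ · 23³ = 2383514071133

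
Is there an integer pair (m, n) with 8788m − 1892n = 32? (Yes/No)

By Bézout, 8788m − 1892n = 32 has integer solutions iff gcd(8788, 1892) | 32.
Euclid: 8788 = 4·1892 + 1220; 1892 = 1·1220 + 672; 1220 = 1·672 + 548; 672 = 1·548 + 124; 548 = 4·124 + 52; 124 = 2·52 + 20; 52 = 2·20 + 12; 20 = 1·12 + 8; 12 = 1·8 + 4; 8 = 2·4 + 0. gcd = 4; 32 mod 4 = 0. Yes.

Yes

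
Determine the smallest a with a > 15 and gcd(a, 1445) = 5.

20

gcd(a, 1445) = 5 forces 5 | a; write a = 5s. Then gcd(5s, 5·289) = 5·gcd(s, 289), so need gcd(s, 289) = 1.
5s > 15 gives s ≥ 4. The least s ≥ 4 coprime to 289 is 4, so a = 5·4 = 20.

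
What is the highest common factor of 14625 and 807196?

Euclid: 807196 = 55·14625 + 2821; 14625 = 5·2821 + 520; 2821 = 5·520 + 221; 520 = 2·221 + 78; 221 = 2·78 + 65; 78 = 1·65 + 13; 65 = 5·13 + 0. Last nonzero remainder: 13.

13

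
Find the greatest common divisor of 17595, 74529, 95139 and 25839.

17595 = 3² · 5 · 17 · 23; 74529 = 3² · 7² · 13²; 95139 = 3² · 11 · 31²; 25839 = 3⁴ · 11 · 29
gcd takes min exponent of each prime: 3² = 9

9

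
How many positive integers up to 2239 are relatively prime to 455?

1418

455 = 5·7·13. Inclusion–exclusion on these primes:
2239 − ⌊2239/5⌋ − ⌊2239/7⌋ − ⌊2239/13⌋ + ⌊2239/35⌋ + ⌊2239/65⌋ + ⌊2239/91⌋ − ⌊2239/455⌋ = 1418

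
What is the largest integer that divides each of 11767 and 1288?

7

11767 = 7 · 41²
1288 = 2³ · 7 · 23
Common: 7 = 7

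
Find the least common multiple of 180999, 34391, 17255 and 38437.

144110498805

lcm(180999, 34391) = 180999·34391/gcd = 6224736609/119 = 52308711
lcm(52308711, 17255) = 52308711·17255/gcd = 902586808305/119 = 7584763095
lcm(7584763095, 38437) = 7584763095·38437/gcd = 291535539082515/2023 = 144110498805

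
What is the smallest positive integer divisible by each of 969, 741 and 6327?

969 = 3 · 17 · 19; 741 = 3 · 13 · 19; 6327 = 3² · 19 · 37
lcm takes max exponent of each prime: 3² · 13 · 17 · 19 · 37 = 1398267

1398267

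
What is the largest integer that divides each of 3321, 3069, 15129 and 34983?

9

3321 = 3⁴ · 41; 3069 = 3² · 11 · 31; 15129 = 3² · 41²; 34983 = 3² · 13² · 23
gcd takes min exponent of each prime: 3² = 9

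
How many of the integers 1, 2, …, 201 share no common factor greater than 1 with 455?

455 = 5·7·13. Inclusion–exclusion on these primes:
201 − ⌊201/5⌋ − ⌊201/7⌋ − ⌊201/13⌋ + ⌊201/35⌋ + ⌊201/65⌋ + ⌊201/91⌋ − ⌊201/455⌋ = 128

128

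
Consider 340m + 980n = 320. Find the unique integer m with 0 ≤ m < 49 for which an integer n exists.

Euclid: 980 = 2·340 + 300; 340 = 1·300 + 40; 300 = 7·40 + 20; 40 = 2·20 + 0 → gcd = 20; 320 = 20·16.
Back-substitution yields 340·(-23) + 980·(8) = 20, so one solution is m = -23·16 = -368, n = 8·16 = 128.
Solutions in m differ by 980/20 = 49; the one in [0, 49) is -368 mod 49 = 24.

24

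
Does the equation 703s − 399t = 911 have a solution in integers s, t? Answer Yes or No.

No

gcd(703, 399): 703 = 1·399 + 304; 399 = 1·304 + 95; 304 = 3·95 + 19; 95 = 5·19 + 0 → 19
19 does not divide 911, so a solution does not exist.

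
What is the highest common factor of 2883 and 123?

Euclid: 2883 = 23·123 + 54; 123 = 2·54 + 15; 54 = 3·15 + 9; 15 = 1·9 + 6; 9 = 1·6 + 3; 6 = 2·3 + 0. Last nonzero remainder: 3.

3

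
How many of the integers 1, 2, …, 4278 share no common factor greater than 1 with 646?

1907

Prime factors of 646: 2, 17, 19. Count integers ≤ 4278 divisible by none of them.
By inclusion–exclusion: 4278 − ⌊4278/2⌋ − ⌊4278/17⌋ − ⌊4278/19⌋ + ⌊4278/34⌋ + ⌊4278/38⌋ + ⌊4278/323⌋ − ⌊4278/646⌋ = 1907.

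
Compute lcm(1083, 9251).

10018833

gcd first: 9251 = 8·1083 + 587; 1083 = 1·587 + 496; 587 = 1·496 + 91; 496 = 5·91 + 41; 91 = 2·41 + 9; 41 = 4·9 + 5; 9 = 1·5 + 4; 5 = 1·4 + 1; 4 = 4·1 + 0 → gcd = 1
lcm = 1083·9251/gcd = 10018833/1 = 10018833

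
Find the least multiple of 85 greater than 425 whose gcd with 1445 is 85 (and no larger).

510

gcd(a, 1445) = 85 forces 85 | a; write a = 85s. Then gcd(85s, 85·17) = 85·gcd(s, 17), so need gcd(s, 17) = 1.
85s > 425 gives s ≥ 6. The least s ≥ 6 coprime to 17 is 6, so a = 85·6 = 510.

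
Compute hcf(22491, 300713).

Euclid: 300713 = 13·22491 + 8330; 22491 = 2·8330 + 5831; 8330 = 1·5831 + 2499; 5831 = 2·2499 + 833; 2499 = 3·833 + 0. Last nonzero remainder: 833.

833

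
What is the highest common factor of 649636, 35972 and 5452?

gcd(649636, 35972): 649636 = 18·35972 + 2140; 35972 = 16·2140 + 1732; 2140 = 1·1732 + 408; 1732 = 4·408 + 100; 408 = 4·100 + 8; 100 = 12·8 + 4; 8 = 2·4 + 0 → 4
gcd(4, 5452): 5452 = 1363·4 + 0 → 4

4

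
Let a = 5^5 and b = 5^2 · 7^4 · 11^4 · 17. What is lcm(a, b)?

max exponent per prime: 5^5 · 7^4 · 11^4 · 17 = 1867505303125

1867505303125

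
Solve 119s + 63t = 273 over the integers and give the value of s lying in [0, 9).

gcd(119, 63) = 7 (Euclid: 119 = 1·63 + 56; 63 = 1·56 + 7; 56 = 8·7 + 0), and 7 | 273.
Extended Euclid: 119·(-1) + 63·(2) = 7. Scale by 39: s₀ = -39.
General solution s = s₀ + 9k; reducing mod 9 gives s = 6 (and t = -7).

6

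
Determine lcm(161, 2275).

52325

161 = 7 · 23; 2275 = 5² · 7 · 13
max exponents: 5² · 7 · 13 · 23 = 52325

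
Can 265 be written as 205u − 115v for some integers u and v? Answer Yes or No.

Yes

gcd(205, 115): 205 = 1·115 + 90; 115 = 1·90 + 25; 90 = 3·25 + 15; 25 = 1·15 + 10; 15 = 1·10 + 5; 10 = 2·5 + 0 → 5
5 divides 265, so a solution exists.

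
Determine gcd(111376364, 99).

11

Euclid: 111376364 = 1125013·99 + 77; 99 = 1·77 + 22; 77 = 3·22 + 11; 22 = 2·11 + 0. Last nonzero remainder: 11.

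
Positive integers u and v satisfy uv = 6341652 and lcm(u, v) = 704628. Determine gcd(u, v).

9

From gcd × lcm = uv: gcd = 6341652 / 704628 = 9.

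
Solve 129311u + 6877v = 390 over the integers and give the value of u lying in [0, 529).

193

Euclid: 129311 = 18·6877 + 5525; 6877 = 1·5525 + 1352; 5525 = 4·1352 + 117; 1352 = 11·117 + 65; 117 = 1·65 + 52; 65 = 1·52 + 13; 52 = 4·13 + 0 → gcd = 13; 390 = 13·30.
Back-substitution yields 129311·(-117) + 6877·(2200) = 13, so one solution is u = -117·30 = -3510, v = 2200·30 = 66000.
Solutions in u differ by 6877/13 = 529; the one in [0, 529) is -3510 mod 529 = 193.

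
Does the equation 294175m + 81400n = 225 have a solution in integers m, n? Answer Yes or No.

Yes

By Bézout, 294175m + 81400n = 225 has integer solutions iff gcd(294175, 81400) | 225.
Euclid: 294175 = 3·81400 + 49975; 81400 = 1·49975 + 31425; 49975 = 1·31425 + 18550; 31425 = 1·18550 + 12875; 18550 = 1·12875 + 5675; 12875 = 2·5675 + 1525; 5675 = 3·1525 + 1100; 1525 = 1·1100 + 425; 1100 = 2·425 + 250; 425 = 1·250 + 175; 250 = 1·175 + 75; 175 = 2·75 + 25; 75 = 3·25 + 0. gcd = 25; 225 mod 25 = 0. Yes.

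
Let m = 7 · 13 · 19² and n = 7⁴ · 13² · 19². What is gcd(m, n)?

32851

min exponent per shared prime: 7 · 13 · 19² = 32851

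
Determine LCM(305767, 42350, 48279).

305767 = 7 · 11² · 19²; 42350 = 2 · 5² · 7 · 11²; 48279 = 3 · 7 · 11² · 19
lcm takes max exponent of each prime: 2 · 3 · 5² · 7 · 11² · 19² = 45865050

45865050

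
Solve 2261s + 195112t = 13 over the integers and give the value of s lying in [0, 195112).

182513

Reduce mod 195112: 2261s ≡ 13 (mod 195112). With g = gcd(2261, 195112) = 1 dividing 13, divide through: 2261s ≡ 13 (mod 195112).
Since gcd(2261, 195112) = 1, s ≡ 13·(2261)⁻¹ ≡ 182513 (mod 195112). Smallest non-negative: 182513.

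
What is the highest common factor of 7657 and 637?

13

Euclid: 7657 = 12·637 + 13; 637 = 49·13 + 0. Last nonzero remainder: 13.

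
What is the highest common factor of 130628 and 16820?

130628 = 2² · 17² · 113
16820 = 2² · 5 · 29²
Common: 2² = 4

4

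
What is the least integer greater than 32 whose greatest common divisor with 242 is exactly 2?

242 = 2·121. Any a with gcd(a, 242) = 2 is a multiple of 2, say 2s, with s coprime to 121.
Need s > 32/2, so s ≥ 17. First s ≥ 17 with gcd(s, 121) = 1 is s = 17. Thus a = 2·17 = 34.

34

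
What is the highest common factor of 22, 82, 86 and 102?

2

gcd(22, 82): 82 = 3·22 + 16; 22 = 1·16 + 6; 16 = 2·6 + 4; 6 = 1·4 + 2; 4 = 2·2 + 0 → 2
gcd(2, 86): 86 = 43·2 + 0 → 2
gcd(2, 102): 102 = 51·2 + 0 → 2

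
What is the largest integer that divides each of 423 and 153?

Euclid: 423 = 2·153 + 117; 153 = 1·117 + 36; 117 = 3·36 + 9; 36 = 4·9 + 0. Last nonzero remainder: 9.

9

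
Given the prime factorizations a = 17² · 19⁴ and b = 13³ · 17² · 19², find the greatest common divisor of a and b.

min exponent per shared prime: 17² · 19² = 104329

104329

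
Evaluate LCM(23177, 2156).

92708

23177 = 7² · 11 · 43; 2156 = 2² · 7² · 11
max exponents: 2² · 7² · 11 · 43 = 92708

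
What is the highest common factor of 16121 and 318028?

1

16121 = 7³ · 47
318028 = 2² · 43³
Common: 1 = 1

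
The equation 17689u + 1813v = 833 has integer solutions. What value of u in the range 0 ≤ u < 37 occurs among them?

Reduce mod 1813: 17689u ≡ 833 (mod 1813). With g = gcd(17689, 1813) = 49 dividing 833, divide through: 361u ≡ 17 (mod 37).
Since gcd(361, 37) = 1, u ≡ 17·(361)⁻¹ ≡ 31 (mod 37). Smallest non-negative: 31.

31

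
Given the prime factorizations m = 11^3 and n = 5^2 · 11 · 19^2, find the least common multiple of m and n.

12012275

max exponent per prime: 5^2 · 11^3 · 19^2 = 12012275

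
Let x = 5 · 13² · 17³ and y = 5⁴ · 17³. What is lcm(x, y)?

max exponent per prime: 5⁴ · 13² · 17³ = 518935625

518935625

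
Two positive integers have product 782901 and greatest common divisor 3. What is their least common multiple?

260967

Since gcd(u,v)·lcm(u,v) = uv, lcm = 782901/3 = 260967.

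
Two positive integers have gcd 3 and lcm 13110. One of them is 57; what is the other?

690

p·q = gcd·lcm = 3·13110 = 39330, so q = 39330/57 = 690.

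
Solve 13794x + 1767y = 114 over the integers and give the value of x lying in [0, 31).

Reduce mod 1767: 13794x ≡ 114 (mod 1767). With g = gcd(13794, 1767) = 57 dividing 114, divide through: 242x ≡ 2 (mod 31).
Since gcd(242, 31) = 1, x ≡ 2·(242)⁻¹ ≡ 10 (mod 31). Smallest non-negative: 10.

10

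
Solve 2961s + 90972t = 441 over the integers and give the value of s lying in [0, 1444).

461

gcd(2961, 90972) = 63 (Euclid: 90972 = 30·2961 + 2142; 2961 = 1·2142 + 819; 2142 = 2·819 + 504; 819 = 1·504 + 315; 504 = 1·315 + 189; 315 = 1·189 + 126; 189 = 1·126 + 63; 126 = 2·63 + 0), and 63 | 441.
Extended Euclid: 2961·(-553) + 90972·(18) = 63. Scale by 7: s₀ = -3871.
General solution s = s₀ + 1444k; reducing mod 1444 gives s = 461 (and t = -15).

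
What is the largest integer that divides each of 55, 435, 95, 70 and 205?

5

gcd(55, 435): 435 = 7·55 + 50; 55 = 1·50 + 5; 50 = 10·5 + 0 → 5
gcd(5, 95): 95 = 19·5 + 0 → 5
gcd(5, 70): 70 = 14·5 + 0 → 5
gcd(5, 205): 205 = 41·5 + 0 → 5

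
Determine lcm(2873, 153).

2873 = 13² · 17; 153 = 3² · 17
max exponents: 3² · 13² · 17 = 25857

25857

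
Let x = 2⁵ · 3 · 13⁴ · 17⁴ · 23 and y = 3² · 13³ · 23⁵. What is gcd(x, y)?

min exponent per shared prime: 3 · 13³ · 23 = 151593

151593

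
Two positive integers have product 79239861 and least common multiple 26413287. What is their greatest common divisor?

3

From gcd × lcm = mn: gcd = 79239861 / 26413287 = 3.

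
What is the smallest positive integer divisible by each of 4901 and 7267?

210743

4901 = 13² · 29; 7267 = 13² · 43
max exponents: 13² · 29 · 43 = 210743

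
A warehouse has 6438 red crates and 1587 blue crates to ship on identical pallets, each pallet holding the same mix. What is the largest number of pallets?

Euclid: 6438 = 4·1587 + 90; 1587 = 17·90 + 57; 90 = 1·57 + 33; 57 = 1·33 + 24; 33 = 1·24 + 9; 24 = 2·9 + 6; 9 = 1·6 + 3; 6 = 2·3 + 0. Last nonzero remainder: 3.

3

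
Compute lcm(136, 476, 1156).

16184

lcm(136, 476) = 136·476/gcd = 64736/68 = 952
lcm(952, 1156) = 952·1156/gcd = 1100512/68 = 16184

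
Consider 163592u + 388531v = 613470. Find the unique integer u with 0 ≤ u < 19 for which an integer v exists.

18

Euclid: 388531 = 2·163592 + 61347; 163592 = 2·61347 + 40898; 61347 = 1·40898 + 20449; 40898 = 2·20449 + 0 → gcd = 20449; 613470 = 20449·30.
Back-substitution yields 163592·(-7) + 388531·(3) = 20449, so one solution is u = -7·30 = -210, v = 3·30 = 90.
Solutions in u differ by 388531/20449 = 19; the one in [0, 19) is -210 mod 19 = 18.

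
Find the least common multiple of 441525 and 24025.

gcd first: 441525 = 18·24025 + 9075; 24025 = 2·9075 + 5875; 9075 = 1·5875 + 3200; 5875 = 1·3200 + 2675; 3200 = 1·2675 + 525; 2675 = 5·525 + 50; 525 = 10·50 + 25; 50 = 2·25 + 0 → gcd = 25
lcm = 441525·24025/gcd = 10607638125/25 = 424305525

424305525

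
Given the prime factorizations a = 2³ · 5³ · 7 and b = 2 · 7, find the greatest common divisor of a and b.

14

min exponent per shared prime: 2 · 7 = 14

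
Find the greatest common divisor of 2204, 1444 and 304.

76

gcd(2204, 1444): 2204 = 1·1444 + 760; 1444 = 1·760 + 684; 760 = 1·684 + 76; 684 = 9·76 + 0 → 76
gcd(76, 304): 304 = 4·76 + 0 → 76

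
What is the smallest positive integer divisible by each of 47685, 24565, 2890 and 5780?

3242580

lcm(47685, 24565) = 47685·24565/gcd = 1171382025/1445 = 810645
lcm(810645, 2890) = 810645·2890/gcd = 2342764050/1445 = 1621290
lcm(1621290, 5780) = 1621290·5780/gcd = 9371056200/2890 = 3242580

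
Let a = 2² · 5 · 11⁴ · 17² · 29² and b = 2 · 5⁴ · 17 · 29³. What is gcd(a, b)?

142970

min exponent per shared prime: 2 · 5 · 17 · 29² = 142970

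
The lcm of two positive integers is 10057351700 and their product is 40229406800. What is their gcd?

gcd·lcm = product, so gcd = 40229406800/10057351700 = 4.

4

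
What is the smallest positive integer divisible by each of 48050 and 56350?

gcd first: 56350 = 1·48050 + 8300; 48050 = 5·8300 + 6550; 8300 = 1·6550 + 1750; 6550 = 3·1750 + 1300; 1750 = 1·1300 + 450; 1300 = 2·450 + 400; 450 = 1·400 + 50; 400 = 8·50 + 0 → gcd = 50
lcm = 48050·56350/gcd = 2707617500/50 = 54152350

54152350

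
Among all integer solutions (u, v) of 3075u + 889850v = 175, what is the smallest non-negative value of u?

Euclid: 889850 = 289·3075 + 1175; 3075 = 2·1175 + 725; 1175 = 1·725 + 450; 725 = 1·450 + 275; 450 = 1·275 + 175; 275 = 1·175 + 100; 175 = 1·100 + 75; 100 = 1·75 + 25; 75 = 3·25 + 0 → gcd = 25; 175 = 25·7.
Back-substitution yields 3075·(9839) + 889850·(-34) = 25, so one solution is u = 9839·7 = 68873, v = -34·7 = -238.
Solutions in u differ by 889850/25 = 35594; the one in [0, 35594) is 68873 mod 35594 = 33279.

33279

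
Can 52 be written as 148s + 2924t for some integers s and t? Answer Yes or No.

Yes

By Bézout, 148s + 2924t = 52 has integer solutions iff gcd(148, 2924) | 52.
Euclid: 2924 = 19·148 + 112; 148 = 1·112 + 36; 112 = 3·36 + 4; 36 = 9·4 + 0. gcd = 4; 52 mod 4 = 0. Yes.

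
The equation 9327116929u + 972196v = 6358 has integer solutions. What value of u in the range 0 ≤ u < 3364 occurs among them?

170

gcd(9327116929, 972196) = 289 (Euclid: 9327116929 = 9593·972196 + 840701; 972196 = 1·840701 + 131495; 840701 = 6·131495 + 51731; 131495 = 2·51731 + 28033; 51731 = 1·28033 + 23698; 28033 = 1·23698 + 4335; 23698 = 5·4335 + 2023; 4335 = 2·2023 + 289; 2023 = 7·289 + 0), and 289 | 6358.
Extended Euclid: 9327116929·(-451) + 972196·(4326833) = 289. Scale by 22: u₀ = -9922.
General solution u = u₀ + 3364t; reducing mod 3364 gives u = 170 (and v = -1630957).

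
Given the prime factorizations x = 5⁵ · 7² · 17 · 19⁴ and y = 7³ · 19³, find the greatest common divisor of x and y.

336091

min exponent per shared prime: 7² · 19³ = 336091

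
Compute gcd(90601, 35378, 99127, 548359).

49

90601 = 7² · 43²; 35378 = 2 · 7² · 19²; 99127 = 7³ · 17²; 548359 = 7² · 19² · 31
gcd takes min exponent of each prime: 7² = 49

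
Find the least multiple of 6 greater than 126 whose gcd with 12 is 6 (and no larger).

Multiples of 6 above 126: 6·22, 6·23, … . Need the cofactor coprime to 12/6 = 2.
Checking s = 22, 23, … the first with gcd(s, 2) = 1 is s = 23, giving 138.

138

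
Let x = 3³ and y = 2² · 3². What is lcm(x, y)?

max exponent per prime: 2² · 3³ = 108

108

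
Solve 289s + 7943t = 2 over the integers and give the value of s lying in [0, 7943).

4425

Euclid: 7943 = 27·289 + 140; 289 = 2·140 + 9; 140 = 15·9 + 5; 9 = 1·5 + 4; 5 = 1·4 + 1; 4 = 4·1 + 0 → gcd = 1; 2 = 1·2.
Back-substitution yields 289·(-1759) + 7943·(64) = 1, so one solution is s = -1759·2 = -3518, t = 64·2 = 128.
Solutions in s differ by 7943/1 = 7943; the one in [0, 7943) is -3518 mod 7943 = 4425.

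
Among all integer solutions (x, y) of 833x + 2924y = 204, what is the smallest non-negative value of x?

88

gcd(833, 2924) = 17 (Euclid: 2924 = 3·833 + 425; 833 = 1·425 + 408; 425 = 1·408 + 17; 408 = 24·17 + 0), and 17 | 204.
Extended Euclid: 833·(-7) + 2924·(2) = 17. Scale by 12: x₀ = -84.
General solution x = x₀ + 172t; reducing mod 172 gives x = 88 (and y = -25).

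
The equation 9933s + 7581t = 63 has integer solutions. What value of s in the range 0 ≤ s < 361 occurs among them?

gcd(9933, 7581) = 21 (Euclid: 9933 = 1·7581 + 2352; 7581 = 3·2352 + 525; 2352 = 4·525 + 252; 525 = 2·252 + 21; 252 = 12·21 + 0), and 21 | 63.
Extended Euclid: 9933·(-29) + 7581·(38) = 21. Scale by 3: s₀ = -87.
General solution s = s₀ + 361k; reducing mod 361 gives s = 274 (and t = -359).

274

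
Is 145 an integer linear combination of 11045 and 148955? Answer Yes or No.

Yes

By Bézout, 11045u + 148955v = 145 has integer solutions iff gcd(11045, 148955) | 145.
Euclid: 148955 = 13·11045 + 5370; 11045 = 2·5370 + 305; 5370 = 17·305 + 185; 305 = 1·185 + 120; 185 = 1·120 + 65; 120 = 1·65 + 55; 65 = 1·55 + 10; 55 = 5·10 + 5; 10 = 2·5 + 0. gcd = 5; 145 mod 5 = 0. Yes.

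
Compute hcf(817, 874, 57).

gcd(817, 874): 874 = 1·817 + 57; 817 = 14·57 + 19; 57 = 3·19 + 0 → 19
gcd(19, 57): 57 = 3·19 + 0 → 19

19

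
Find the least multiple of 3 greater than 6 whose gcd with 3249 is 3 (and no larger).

12

gcd(x, 3249) = 3 forces 3 | x; write x = 3s. Then gcd(3s, 3·1083) = 3·gcd(s, 1083), so need gcd(s, 1083) = 1.
3s > 6 gives s ≥ 3. The least s ≥ 3 coprime to 1083 is 4, so x = 3·4 = 12.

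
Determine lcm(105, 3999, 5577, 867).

75196336215

lcm(105, 3999) = 105·3999/gcd = 419895/3 = 139965
lcm(139965, 5577) = 139965·5577/gcd = 780584805/3 = 260194935
lcm(260194935, 867) = 260194935·867/gcd = 225589008645/3 = 75196336215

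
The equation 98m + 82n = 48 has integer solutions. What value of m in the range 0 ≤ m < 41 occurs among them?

gcd(98, 82) = 2 (Euclid: 98 = 1·82 + 16; 82 = 5·16 + 2; 16 = 8·2 + 0), and 2 | 48.
Extended Euclid: 98·(-5) + 82·(6) = 2. Scale by 24: m₀ = -120.
General solution m = m₀ + 41t; reducing mod 41 gives m = 3 (and n = -3).

3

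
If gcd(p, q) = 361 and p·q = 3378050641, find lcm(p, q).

9357481

For any two positive integers, gcd × lcm equals their product. Hence lcm = 3378050641 / 361 = 9357481.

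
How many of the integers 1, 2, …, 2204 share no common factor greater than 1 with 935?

1509

935 = 5·11·17. Inclusion–exclusion on these primes:
2204 − ⌊2204/5⌋ − ⌊2204/11⌋ − ⌊2204/17⌋ + ⌊2204/55⌋ + ⌊2204/85⌋ + ⌊2204/187⌋ − ⌊2204/935⌋ = 1509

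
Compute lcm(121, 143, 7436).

121 = 11²; 143 = 11 · 13; 7436 = 2² · 11 · 13²
lcm takes max exponent of each prime: 2² · 11² · 13² = 81796

81796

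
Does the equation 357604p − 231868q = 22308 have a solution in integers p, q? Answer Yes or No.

Yes

By Bézout, 357604p − 231868q = 22308 has integer solutions iff gcd(357604, 231868) | 22308.
Euclid: 357604 = 1·231868 + 125736; 231868 = 1·125736 + 106132; 125736 = 1·106132 + 19604; 106132 = 5·19604 + 8112; 19604 = 2·8112 + 3380; 8112 = 2·3380 + 1352; 3380 = 2·1352 + 676; 1352 = 2·676 + 0. gcd = 676; 22308 mod 676 = 0. Yes.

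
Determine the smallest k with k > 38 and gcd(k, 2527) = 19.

57

Multiples of 19 above 38: 19·3, 19·4, … . Need the cofactor coprime to 2527/19 = 133.
Checking s = 3, 4, … the first with gcd(s, 133) = 1 is s = 3, giving 57.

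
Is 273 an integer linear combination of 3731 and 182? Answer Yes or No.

Yes

gcd(3731, 182): 3731 = 20·182 + 91; 182 = 2·91 + 0 → 91
91 divides 273, so a solution exists.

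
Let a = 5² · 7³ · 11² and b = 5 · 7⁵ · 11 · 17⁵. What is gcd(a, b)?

min exponent per shared prime: 5 · 7³ · 11 = 18865

18865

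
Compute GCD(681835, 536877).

Euclid: 681835 = 1·536877 + 144958; 536877 = 3·144958 + 102003; 144958 = 1·102003 + 42955; 102003 = 2·42955 + 16093; 42955 = 2·16093 + 10769; 16093 = 1·10769 + 5324; 10769 = 2·5324 + 121; 5324 = 44·121 + 0. Last nonzero remainder: 121.

121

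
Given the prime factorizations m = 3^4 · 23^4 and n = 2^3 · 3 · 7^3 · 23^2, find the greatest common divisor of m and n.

min exponent per shared prime: 3 · 23^2 = 1587

1587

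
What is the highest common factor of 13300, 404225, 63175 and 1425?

475

gcd(13300, 404225): 404225 = 30·13300 + 5225; 13300 = 2·5225 + 2850; 5225 = 1·2850 + 2375; 2850 = 1·2375 + 475; 2375 = 5·475 + 0 → 475
gcd(475, 63175): 63175 = 133·475 + 0 → 475
gcd(475, 1425): 1425 = 3·475 + 0 → 475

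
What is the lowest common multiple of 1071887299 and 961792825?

1107339971414425

gcd first: 1071887299 = 1·961792825 + 110094474; 961792825 = 8·110094474 + 81037033; 110094474 = 1·81037033 + 29057441; 81037033 = 2·29057441 + 22922151; 29057441 = 1·22922151 + 6135290; 22922151 = 3·6135290 + 4516281; 6135290 = 1·4516281 + 1619009; 4516281 = 2·1619009 + 1278263; 1619009 = 1·1278263 + 340746; 1278263 = 3·340746 + 256025; 340746 = 1·256025 + 84721; 256025 = 3·84721 + 1862; 84721 = 45·1862 + 931; 1862 = 2·931 + 0 → gcd = 931
lcm = 1071887299·961792825/gcd = 1030933513386829675/931 = 1107339971414425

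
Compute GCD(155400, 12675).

75

155400 = 2³ · 3 · 5² · 7 · 37
12675 = 3 · 5² · 13²
Common: 3 · 5² = 75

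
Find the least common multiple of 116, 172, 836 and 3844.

1001834812

116 = 2² · 29; 172 = 2² · 43; 836 = 2² · 11 · 19; 3844 = 2² · 31²
lcm takes max exponent of each prime: 2² · 11 · 19 · 29 · 31² · 43 = 1001834812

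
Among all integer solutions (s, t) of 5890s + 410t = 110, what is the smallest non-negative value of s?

39

gcd(5890, 410) = 10 (Euclid: 5890 = 14·410 + 150; 410 = 2·150 + 110; 150 = 1·110 + 40; 110 = 2·40 + 30; 40 = 1·30 + 10; 30 = 3·10 + 0), and 10 | 110.
Extended Euclid: 5890·(11) + 410·(-158) = 10. Scale by 11: s₀ = 121.
General solution s = s₀ + 41k; reducing mod 41 gives s = 39 (and t = -560).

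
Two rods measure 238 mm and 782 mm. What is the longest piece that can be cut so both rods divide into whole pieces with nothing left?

Euclid: 782 = 3·238 + 68; 238 = 3·68 + 34; 68 = 2·34 + 0. Last nonzero remainder: 34.

34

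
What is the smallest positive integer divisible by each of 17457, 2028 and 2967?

17457 = 3 · 11 · 23²; 2028 = 2² · 3 · 13²; 2967 = 3 · 23 · 43
lcm takes max exponent of each prime: 2² · 3 · 11 · 13² · 23² · 43 = 507440076

507440076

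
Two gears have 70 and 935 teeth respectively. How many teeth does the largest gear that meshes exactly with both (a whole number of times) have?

5

70 = 2 · 5 · 7
935 = 5 · 11 · 17
Common: 5 = 5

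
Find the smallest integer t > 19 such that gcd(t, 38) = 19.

gcd(t, 38) = 19 forces 19 | t; write t = 19s. Then gcd(19s, 19·2) = 19·gcd(s, 2), so need gcd(s, 2) = 1.
19s > 19 gives s ≥ 2. The least s ≥ 2 coprime to 2 is 3, so t = 19·3 = 57.

57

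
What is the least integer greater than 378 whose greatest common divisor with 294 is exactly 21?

294 = 21·14. Any k with gcd(k, 294) = 21 is a multiple of 21, say 21s, with s coprime to 14.
Need s > 378/21, so s ≥ 19. First s ≥ 19 with gcd(s, 14) = 1 is s = 19. Thus k = 21·19 = 399.

399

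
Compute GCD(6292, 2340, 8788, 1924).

52

6292 = 2² · 11² · 13; 2340 = 2² · 3² · 5 · 13; 8788 = 2² · 13³; 1924 = 2² · 13 · 37
gcd takes min exponent of each prime: 2² · 13 = 52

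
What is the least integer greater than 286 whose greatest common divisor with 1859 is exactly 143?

1859 = 143·13. Any m with gcd(m, 1859) = 143 is a multiple of 143, say 143s, with s coprime to 13.
Need s > 286/143, so s ≥ 3. First s ≥ 3 with gcd(s, 13) = 1 is s = 3. Thus m = 143·3 = 429.

429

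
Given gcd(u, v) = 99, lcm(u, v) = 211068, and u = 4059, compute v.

5148

u·v = gcd·lcm = 99·211068 = 20895732, so v = 20895732/4059 = 5148.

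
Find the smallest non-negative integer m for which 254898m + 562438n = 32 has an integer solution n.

277971

Reduce mod 562438: 254898m ≡ 32 (mod 562438). With g = gcd(254898, 562438) = 2 dividing 32, divide through: 127449m ≡ 16 (mod 281219).
Since gcd(127449, 281219) = 1, m ≡ 16·(127449)⁻¹ ≡ 277971 (mod 281219). Smallest non-negative: 277971.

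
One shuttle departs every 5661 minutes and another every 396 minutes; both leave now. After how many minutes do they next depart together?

gcd first: 5661 = 14·396 + 117; 396 = 3·117 + 45; 117 = 2·45 + 27; 45 = 1·27 + 18; 27 = 1·18 + 9; 18 = 2·9 + 0 → gcd = 9
lcm = 5661·396/gcd = 2241756/9 = 249084

249084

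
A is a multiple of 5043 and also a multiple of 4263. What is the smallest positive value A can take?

gcd first: 5043 = 1·4263 + 780; 4263 = 5·780 + 363; 780 = 2·363 + 54; 363 = 6·54 + 39; 54 = 1·39 + 15; 39 = 2·15 + 9; 15 = 1·9 + 6; 9 = 1·6 + 3; 6 = 2·3 + 0 → gcd = 3
lcm = 5043·4263/gcd = 21498309/3 = 7166103

7166103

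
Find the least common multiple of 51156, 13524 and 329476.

1977844428

lcm(51156, 13524) = 51156·13524/gcd = 691833744/588 = 1176588
lcm(1176588, 329476) = 1176588·329476/gcd = 387657507888/196 = 1977844428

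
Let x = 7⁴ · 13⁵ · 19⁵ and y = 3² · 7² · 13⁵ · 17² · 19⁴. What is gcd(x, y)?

2370976477597

min exponent per shared prime: 7² · 13⁵ · 19⁴ = 2370976477597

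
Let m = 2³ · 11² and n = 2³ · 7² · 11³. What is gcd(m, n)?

min exponent per shared prime: 2³ · 11² = 968

968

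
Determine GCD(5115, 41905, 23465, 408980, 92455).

gcd(5115, 41905): 41905 = 8·5115 + 985; 5115 = 5·985 + 190; 985 = 5·190 + 35; 190 = 5·35 + 15; 35 = 2·15 + 5; 15 = 3·5 + 0 → 5
gcd(5, 23465): 23465 = 4693·5 + 0 → 5
gcd(5, 408980): 408980 = 81796·5 + 0 → 5
gcd(5, 92455): 92455 = 18491·5 + 0 → 5

5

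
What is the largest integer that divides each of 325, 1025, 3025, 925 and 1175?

25

325 = 5² · 13; 1025 = 5² · 41; 3025 = 5² · 11²; 925 = 5² · 37; 1175 = 5² · 47
gcd takes min exponent of each prime: 5² = 25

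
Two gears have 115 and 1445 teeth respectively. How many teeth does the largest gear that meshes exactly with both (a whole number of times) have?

Euclid: 1445 = 12·115 + 65; 115 = 1·65 + 50; 65 = 1·50 + 15; 50 = 3·15 + 5; 15 = 3·5 + 0. Last nonzero remainder: 5.

5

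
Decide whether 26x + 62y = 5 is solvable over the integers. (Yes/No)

By Bézout, 26x + 62y = 5 has integer solutions iff gcd(26, 62) | 5.
Euclid: 62 = 2·26 + 10; 26 = 2·10 + 6; 10 = 1·6 + 4; 6 = 1·4 + 2; 4 = 2·2 + 0. gcd = 2; 5 mod 2 = 1. No.

No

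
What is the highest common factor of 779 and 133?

Euclid: 779 = 5·133 + 114; 133 = 1·114 + 19; 114 = 6·19 + 0. Last nonzero remainder: 19.

19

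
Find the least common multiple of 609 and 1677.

340431

609 = 3 · 7 · 29; 1677 = 3 · 13 · 43
max exponents: 3 · 7 · 13 · 29 · 43 = 340431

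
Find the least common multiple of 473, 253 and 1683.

1664487

473 = 11 · 43; 253 = 11 · 23; 1683 = 3² · 11 · 17
lcm takes max exponent of each prime: 3² · 11 · 17 · 23 · 43 = 1664487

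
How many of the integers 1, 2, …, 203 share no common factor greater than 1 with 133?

165

Prime factors of 133: 7, 19. Count integers ≤ 203 divisible by none of them.
By inclusion–exclusion: 203 − ⌊203/7⌋ − ⌊203/19⌋ + ⌊203/133⌋ = 165.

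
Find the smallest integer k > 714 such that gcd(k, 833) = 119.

gcd(k, 833) = 119 forces 119 | k; write k = 119s. Then gcd(119s, 119·7) = 119·gcd(s, 7), so need gcd(s, 7) = 1.
119s > 714 gives s ≥ 7. The least s ≥ 7 coprime to 7 is 8, so k = 119·8 = 952.

952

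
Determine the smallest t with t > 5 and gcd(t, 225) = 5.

gcd(t, 225) = 5 forces 5 | t; write t = 5s. Then gcd(5s, 5·45) = 5·gcd(s, 45), so need gcd(s, 45) = 1.
5s > 5 gives s ≥ 2. The least s ≥ 2 coprime to 45 is 2, so t = 5·2 = 10.

10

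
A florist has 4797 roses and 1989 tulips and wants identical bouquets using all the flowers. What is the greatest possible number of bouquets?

117

4797 = 3² · 13 · 41
1989 = 3² · 13 · 17
Common: 3² · 13 = 117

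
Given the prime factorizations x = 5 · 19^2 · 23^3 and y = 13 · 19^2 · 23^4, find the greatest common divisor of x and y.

4392287

min exponent per shared prime: 19^2 · 23^3 = 4392287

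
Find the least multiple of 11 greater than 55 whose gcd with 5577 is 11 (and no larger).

gcd(a, 5577) = 11 forces 11 | a; write a = 11s. Then gcd(11s, 11·507) = 11·gcd(s, 507), so need gcd(s, 507) = 1.
11s > 55 gives s ≥ 6. The least s ≥ 6 coprime to 507 is 7, so a = 11·7 = 77.

77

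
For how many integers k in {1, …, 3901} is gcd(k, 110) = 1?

Prime factors of 110: 2, 5, 11. Count integers ≤ 3901 divisible by none of them.
By inclusion–exclusion: 3901 − ⌊3901/2⌋ − ⌊3901/5⌋ − ⌊3901/11⌋ + ⌊3901/10⌋ + ⌊3901/22⌋ + ⌊3901/55⌋ − ⌊3901/110⌋ = 1419.

1419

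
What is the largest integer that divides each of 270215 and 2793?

1

270215 = 5 · 11 · 17³
2793 = 3 · 7² · 19
Common: 1 = 1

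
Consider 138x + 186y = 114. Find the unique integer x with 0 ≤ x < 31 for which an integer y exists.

Euclid: 186 = 1·138 + 48; 138 = 2·48 + 42; 48 = 1·42 + 6; 42 = 7·6 + 0 → gcd = 6; 114 = 6·19.
Back-substitution yields 138·(-4) + 186·(3) = 6, so one solution is x = -4·19 = -76, y = 3·19 = 57.
Solutions in x differ by 186/6 = 31; the one in [0, 31) is -76 mod 31 = 17.

17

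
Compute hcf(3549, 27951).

3549 = 3 · 7 · 13²
27951 = 3 · 7 · 11³
Common: 3 · 7 = 21

21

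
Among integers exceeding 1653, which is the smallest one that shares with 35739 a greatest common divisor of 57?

1767

gcd(m, 35739) = 57 forces 57 | m; write m = 57s. Then gcd(57s, 57·627) = 57·gcd(s, 627), so need gcd(s, 627) = 1.
57s > 1653 gives s ≥ 30. The least s ≥ 30 coprime to 627 is 31, so m = 57·31 = 1767.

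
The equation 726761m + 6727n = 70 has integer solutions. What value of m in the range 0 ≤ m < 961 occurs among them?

824

gcd(726761, 6727) = 7 (Euclid: 726761 = 108·6727 + 245; 6727 = 27·245 + 112; 245 = 2·112 + 21; 112 = 5·21 + 7; 21 = 3·7 + 0), and 7 | 70.
Extended Euclid: 726761·(-302) + 6727·(32627) = 7. Scale by 10: m₀ = -3020.
General solution m = m₀ + 961t; reducing mod 961 gives m = 824 (and n = -89022).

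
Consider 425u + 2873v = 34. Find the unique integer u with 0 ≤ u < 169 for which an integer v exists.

115

Reduce mod 2873: 425u ≡ 34 (mod 2873). With g = gcd(425, 2873) = 17 dividing 34, divide through: 25u ≡ 2 (mod 169).
Since gcd(25, 169) = 1, u ≡ 2·(25)⁻¹ ≡ 115 (mod 169). Smallest non-negative: 115.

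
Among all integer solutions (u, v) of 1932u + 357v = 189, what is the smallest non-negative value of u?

gcd(1932, 357) = 21 (Euclid: 1932 = 5·357 + 147; 357 = 2·147 + 63; 147 = 2·63 + 21; 63 = 3·21 + 0), and 21 | 189.
Extended Euclid: 1932·(5) + 357·(-27) = 21. Scale by 9: u₀ = 45.
General solution u = u₀ + 17t; reducing mod 17 gives u = 11 (and v = -59).

11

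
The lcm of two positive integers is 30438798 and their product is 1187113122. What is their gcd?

gcd·lcm = product, so gcd = 1187113122/30438798 = 39.

39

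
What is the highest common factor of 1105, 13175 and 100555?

1105 = 5 · 13 · 17; 13175 = 5² · 17 · 31; 100555 = 5 · 7 · 13² · 17
gcd takes min exponent of each prime: 5 · 17 = 85

85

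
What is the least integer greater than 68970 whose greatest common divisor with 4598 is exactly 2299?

71269

gcd(a, 4598) = 2299 forces 2299 | a; write a = 2299s. Then gcd(2299s, 2299·2) = 2299·gcd(s, 2), so need gcd(s, 2) = 1.
2299s > 68970 gives s ≥ 31. The least s ≥ 31 coprime to 2 is 31, so a = 2299·31 = 71269.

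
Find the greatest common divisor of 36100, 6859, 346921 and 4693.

36100 = 2² · 5² · 19²; 6859 = 19³; 346921 = 19² · 31²; 4693 = 13 · 19²
gcd takes min exponent of each prime: 19² = 361

361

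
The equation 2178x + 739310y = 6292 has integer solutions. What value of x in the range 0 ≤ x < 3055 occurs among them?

2379

gcd(2178, 739310) = 242 (Euclid: 739310 = 339·2178 + 968; 2178 = 2·968 + 242; 968 = 4·242 + 0), and 242 | 6292.
Extended Euclid: 2178·(679) + 739310·(-2) = 242. Scale by 26: x₀ = 17654.
General solution x = x₀ + 3055t; reducing mod 3055 gives x = 2379 (and y = -7).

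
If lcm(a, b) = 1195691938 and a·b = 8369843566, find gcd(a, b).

7

gcd·lcm = product, so gcd = 8369843566/1195691938 = 7.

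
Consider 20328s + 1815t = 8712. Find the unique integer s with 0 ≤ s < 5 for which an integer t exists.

4

Euclid: 20328 = 11·1815 + 363; 1815 = 5·363 + 0 → gcd = 363; 8712 = 363·24.
Back-substitution yields 20328·(1) + 1815·(-11) = 363, so one solution is s = 1·24 = 24, t = -11·24 = -264.
Solutions in s differ by 1815/363 = 5; the one in [0, 5) is 24 mod 5 = 4.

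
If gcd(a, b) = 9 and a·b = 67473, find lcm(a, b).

gcd·lcm = product, so lcm = 67473/9 = 7497.

7497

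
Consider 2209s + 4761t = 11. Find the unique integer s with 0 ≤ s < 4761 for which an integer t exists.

gcd(2209, 4761) = 1 (Euclid: 4761 = 2·2209 + 343; 2209 = 6·343 + 151; 343 = 2·151 + 41; 151 = 3·41 + 28; 41 = 1·28 + 13; 28 = 2·13 + 2; 13 = 6·2 + 1; 2 = 2·1 + 0), and 1 | 11.
Extended Euclid: 2209·(-2207) + 4761·(1024) = 1. Scale by 11: s₀ = -24277.
General solution s = s₀ + 4761k; reducing mod 4761 gives s = 4289 (and t = -1990).

4289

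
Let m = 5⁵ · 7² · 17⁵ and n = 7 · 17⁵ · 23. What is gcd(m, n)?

min exponent per shared prime: 7 · 17⁵ = 9938999

9938999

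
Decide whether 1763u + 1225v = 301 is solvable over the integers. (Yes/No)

gcd(1763, 1225): 1763 = 1·1225 + 538; 1225 = 2·538 + 149; 538 = 3·149 + 91; 149 = 1·91 + 58; 91 = 1·58 + 33; 58 = 1·33 + 25; 33 = 1·25 + 8; 25 = 3·8 + 1; 8 = 8·1 + 0 → 1
1 divides 301, so a solution exists.

Yes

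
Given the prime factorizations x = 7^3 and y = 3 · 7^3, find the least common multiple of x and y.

1029

max exponent per prime: 3 · 7^3 = 1029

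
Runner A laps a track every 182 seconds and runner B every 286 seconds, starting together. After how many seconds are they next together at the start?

2002

gcd first: 286 = 1·182 + 104; 182 = 1·104 + 78; 104 = 1·78 + 26; 78 = 3·26 + 0 → gcd = 26
lcm = 182·286/gcd = 52052/26 = 2002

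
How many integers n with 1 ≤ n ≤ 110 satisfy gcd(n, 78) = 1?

34

Prime factors of 78: 2, 3, 13. Count integers ≤ 110 divisible by none of them.
By inclusion–exclusion: 110 − ⌊110/2⌋ − ⌊110/3⌋ − ⌊110/13⌋ + ⌊110/6⌋ + ⌊110/26⌋ + ⌊110/39⌋ − ⌊110/78⌋ = 34.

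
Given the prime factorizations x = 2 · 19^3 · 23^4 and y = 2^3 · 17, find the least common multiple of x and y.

261042400984

max exponent per prime: 2^3 · 17 · 19^3 · 23^4 = 261042400984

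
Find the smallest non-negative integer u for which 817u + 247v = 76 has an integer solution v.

1

Reduce mod 247: 817u ≡ 76 (mod 247). With g = gcd(817, 247) = 19 dividing 76, divide through: 43u ≡ 4 (mod 13).
Since gcd(43, 13) = 1, u ≡ 4·(43)⁻¹ ≡ 1 (mod 13). Smallest non-negative: 1.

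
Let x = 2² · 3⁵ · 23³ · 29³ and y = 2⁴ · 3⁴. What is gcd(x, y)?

324

min exponent per shared prime: 2² · 3⁴ = 324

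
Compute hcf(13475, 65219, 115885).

539

gcd(13475, 65219): 65219 = 4·13475 + 11319; 13475 = 1·11319 + 2156; 11319 = 5·2156 + 539; 2156 = 4·539 + 0 → 539
gcd(539, 115885): 115885 = 215·539 + 0 → 539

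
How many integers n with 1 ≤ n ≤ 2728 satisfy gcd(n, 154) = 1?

1063

154 = 2·7·11. Inclusion–exclusion on these primes:
2728 − ⌊2728/2⌋ − ⌊2728/7⌋ − ⌊2728/11⌋ + ⌊2728/14⌋ + ⌊2728/22⌋ + ⌊2728/77⌋ − ⌊2728/154⌋ = 1063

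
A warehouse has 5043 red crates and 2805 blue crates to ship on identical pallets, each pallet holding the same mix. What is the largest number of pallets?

3

Euclid: 5043 = 1·2805 + 2238; 2805 = 1·2238 + 567; 2238 = 3·567 + 537; 567 = 1·537 + 30; 537 = 17·30 + 27; 30 = 1·27 + 3; 27 = 9·3 + 0. Last nonzero remainder: 3.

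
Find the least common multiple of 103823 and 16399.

1702593377

103823 = 47³; 16399 = 23² · 31
max exponents: 23² · 31 · 47³ = 1702593377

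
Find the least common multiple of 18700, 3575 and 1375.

18700 = 2² · 5² · 11 · 17; 3575 = 5² · 11 · 13; 1375 = 5³ · 11
lcm takes max exponent of each prime: 2² · 5³ · 11 · 13 · 17 = 1215500

1215500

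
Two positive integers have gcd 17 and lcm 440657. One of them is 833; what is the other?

8993

p·q = gcd·lcm = 17·440657 = 7491169, so q = 7491169/833 = 8993.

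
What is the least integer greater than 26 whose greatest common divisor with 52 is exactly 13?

39

52 = 13·4. Any a with gcd(a, 52) = 13 is a multiple of 13, say 13s, with s coprime to 4.
Need s > 26/13, so s ≥ 3. First s ≥ 3 with gcd(s, 4) = 1 is s = 3. Thus a = 13·3 = 39.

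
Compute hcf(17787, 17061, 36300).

17787 = 3 · 7² · 11²; 17061 = 3 · 11² · 47; 36300 = 2² · 3 · 5² · 11²
gcd takes min exponent of each prime: 3 · 11² = 363

363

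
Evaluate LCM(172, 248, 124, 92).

245272

172 = 2² · 43; 248 = 2³ · 31; 124 = 2² · 31; 92 = 2² · 23
lcm takes max exponent of each prime: 2³ · 23 · 31 · 43 = 245272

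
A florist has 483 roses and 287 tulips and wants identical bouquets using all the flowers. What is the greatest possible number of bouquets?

7

483 = 3 · 7 · 23
287 = 7 · 41
Common: 7 = 7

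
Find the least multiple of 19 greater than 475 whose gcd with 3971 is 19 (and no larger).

494

Multiples of 19 above 475: 19·26, 19·27, … . Need the cofactor coprime to 3971/19 = 209.
Checking s = 26, 27, … the first with gcd(s, 209) = 1 is s = 26, giving 494.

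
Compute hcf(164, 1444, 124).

gcd(164, 1444): 1444 = 8·164 + 132; 164 = 1·132 + 32; 132 = 4·32 + 4; 32 = 8·4 + 0 → 4
gcd(4, 124): 124 = 31·4 + 0 → 4

4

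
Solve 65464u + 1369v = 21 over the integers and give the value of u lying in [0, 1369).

Reduce mod 1369: 65464u ≡ 21 (mod 1369). With g = gcd(65464, 1369) = 1 dividing 21, divide through: 65464u ≡ 21 (mod 1369).
Since gcd(65464, 1369) = 1, u ≡ 21·(65464)⁻¹ ≡ 160 (mod 1369). Smallest non-negative: 160.

160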